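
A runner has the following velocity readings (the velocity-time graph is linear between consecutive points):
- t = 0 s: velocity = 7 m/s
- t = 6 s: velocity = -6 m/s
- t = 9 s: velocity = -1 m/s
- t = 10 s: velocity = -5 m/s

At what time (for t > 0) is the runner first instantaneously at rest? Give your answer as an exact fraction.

v changes sign on 0–6 s (from 7 to -6); the graph is linear there, so v = 0 at t = 0 + (-7)·(6 − 0)/(-6 − 7) = 42/13 s.

t = 42/13 s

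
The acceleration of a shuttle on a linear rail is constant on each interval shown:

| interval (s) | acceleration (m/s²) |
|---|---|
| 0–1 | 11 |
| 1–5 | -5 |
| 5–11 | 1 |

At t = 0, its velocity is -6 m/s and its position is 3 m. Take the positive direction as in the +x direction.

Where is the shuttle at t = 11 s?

On each constant-a segment, Δv = aΔt and Δx = v₀Δt + ½aΔt²; chain segment to segment.
0–1 s: v starts -6 m/s; Δx = -6·1 + ½·11·1² = -0.5 m; v ends 5 m/s.
1–5 s: v starts 5 m/s; Δx = 5·4 + ½·-5·4² = -20 m; v ends -15 m/s.
5–11 s: v starts -15 m/s; Δx = -15·6 + ½·1·6² = -72 m; v ends -9 m/s.
x(11) = 3 + Σ Δx = -89.5 m.

-89.5 m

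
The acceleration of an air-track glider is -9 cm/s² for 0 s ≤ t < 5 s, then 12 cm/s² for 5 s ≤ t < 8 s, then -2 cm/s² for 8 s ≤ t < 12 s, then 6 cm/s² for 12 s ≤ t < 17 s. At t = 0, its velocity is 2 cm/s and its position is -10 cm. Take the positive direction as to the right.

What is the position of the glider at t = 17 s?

On each constant-a segment, Δv = aΔt and Δx = v₀Δt + ½aΔt²; chain segment to segment.
0–5 s: v starts 2 cm/s; Δx = 2·5 + ½·-9·5² = -102.5 cm; v ends -43 cm/s.
5–8 s: v starts -43 cm/s; Δx = -43·3 + ½·12·3² = -75 cm; v ends -7 cm/s.
8–12 s: v starts -7 cm/s; Δx = -7·4 + ½·-2·4² = -44 cm; v ends -15 cm/s.
12–17 s: v starts -15 cm/s; Δx = -15·5 + ½·6·5² = 0 cm; v ends 15 cm/s.
x(17) = -10 + Σ Δx = -231.5 cm.

-231.5 cm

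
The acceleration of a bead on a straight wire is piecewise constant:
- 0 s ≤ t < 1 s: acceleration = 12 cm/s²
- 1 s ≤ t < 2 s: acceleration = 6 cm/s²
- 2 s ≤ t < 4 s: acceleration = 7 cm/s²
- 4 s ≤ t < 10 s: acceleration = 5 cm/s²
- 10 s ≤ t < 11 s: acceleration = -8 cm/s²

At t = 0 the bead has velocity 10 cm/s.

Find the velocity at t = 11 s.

64 cm/s

Δv equals the area under the a-t graph; then v = v₀ + Δv.
0–1 s: 12 × 1 = 12 cm/s
1–2 s: 6 × 1 = 6 cm/s
2–4 s: 7 × 2 = 14 cm/s
4–10 s: 5 × 6 = 30 cm/s
10–11 s: -8 × 1 = -8 cm/s
Δv = 54 cm/s, so v(11) = 10 + (54) = 64 cm/s.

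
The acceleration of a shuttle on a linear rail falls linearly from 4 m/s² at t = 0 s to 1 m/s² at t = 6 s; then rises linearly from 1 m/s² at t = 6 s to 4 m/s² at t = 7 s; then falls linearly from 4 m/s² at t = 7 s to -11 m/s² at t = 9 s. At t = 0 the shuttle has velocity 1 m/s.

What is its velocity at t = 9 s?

11.5 m/s

Δv equals the area under the a-t graph; then v = v₀ + Δv.
0–6 s: ½(4 + 1)(6) = 15 m/s
6–7 s: ½(1 + 4)(1) = 2.5 m/s
7–9 s: ½(4 + -11)(2) = -7 m/s
Δv = 10.5 m/s, so v(9) = 1 + (10.5) = 11.5 m/s.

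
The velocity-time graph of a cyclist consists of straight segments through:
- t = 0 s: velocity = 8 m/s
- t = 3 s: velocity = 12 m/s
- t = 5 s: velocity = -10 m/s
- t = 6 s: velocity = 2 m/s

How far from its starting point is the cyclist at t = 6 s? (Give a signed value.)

28 m

Displacement is the signed area under the v-t curve.
0–3 s: ½(8 + 12)(3) = 30 m
3–5 s: ½(12 + -10)(2) = 2 m
5–6 s: ½(-10 + 2)(1) = -4 m
Net displacement = 28 m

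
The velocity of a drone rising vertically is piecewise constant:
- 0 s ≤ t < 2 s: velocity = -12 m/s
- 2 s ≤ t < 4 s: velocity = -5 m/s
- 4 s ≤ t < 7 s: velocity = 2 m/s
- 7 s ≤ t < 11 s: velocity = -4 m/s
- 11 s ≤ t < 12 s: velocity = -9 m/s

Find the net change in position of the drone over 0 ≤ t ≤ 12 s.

-53 m

Displacement is the signed area under the v-t curve.
0–2 s: -12 × 2 = -24 m
2–4 s: -5 × 2 = -10 m
4–7 s: 2 × 3 = 6 m
7–11 s: -4 × 4 = -16 m
11–12 s: -9 × 1 = -9 m
Net displacement = -53 m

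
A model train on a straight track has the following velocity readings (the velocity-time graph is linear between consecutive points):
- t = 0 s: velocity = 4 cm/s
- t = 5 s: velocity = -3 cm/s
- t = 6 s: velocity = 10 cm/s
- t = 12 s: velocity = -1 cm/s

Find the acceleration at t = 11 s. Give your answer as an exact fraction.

-11/6 cm/s²

Acceleration is the slope of the v-t graph on 6–12 s: (-1 − 10)/(12 − 6) = -11/6 cm/s².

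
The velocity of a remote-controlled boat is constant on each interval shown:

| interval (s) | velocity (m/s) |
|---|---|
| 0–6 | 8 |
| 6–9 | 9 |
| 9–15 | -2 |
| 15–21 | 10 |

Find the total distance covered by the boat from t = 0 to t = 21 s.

Distance (not displacement) is the total path length: add the absolute areas under v-t.
0–6 s: |8| × 6 = 48 m
6–9 s: |9| × 3 = 27 m
9–15 s: |-2| × 6 = 12 m
15–21 s: |10| × 6 = 60 m
Total distance = 147 m

147 m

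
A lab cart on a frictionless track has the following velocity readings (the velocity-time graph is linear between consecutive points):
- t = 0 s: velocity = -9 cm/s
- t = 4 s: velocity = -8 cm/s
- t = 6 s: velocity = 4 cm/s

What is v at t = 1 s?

-8.75 cm/s

On 0–4 s the graph is linear from -9 to -8 cm/s: v(1) = -9 + (-8 − -9)·(1 − 0)/(4 − 0) = -8.75 cm/s.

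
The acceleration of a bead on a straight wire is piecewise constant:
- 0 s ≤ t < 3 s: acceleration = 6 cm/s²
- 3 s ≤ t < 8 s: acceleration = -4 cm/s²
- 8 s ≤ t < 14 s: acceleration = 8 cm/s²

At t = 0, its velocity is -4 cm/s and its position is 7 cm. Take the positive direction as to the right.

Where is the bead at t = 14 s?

On each constant-a segment, Δv = aΔt and Δx = v₀Δt + ½aΔt²; chain segment to segment.
0–3 s: v starts -4 cm/s; Δx = -4·3 + ½·6·3² = 15 cm; v ends 14 cm/s.
3–8 s: v starts 14 cm/s; Δx = 14·5 + ½·-4·5² = 20 cm; v ends -6 cm/s.
8–14 s: v starts -6 cm/s; Δx = -6·6 + ½·8·6² = 108 cm; v ends 42 cm/s.
x(14) = 7 + Σ Δx = 150 cm.

150 cm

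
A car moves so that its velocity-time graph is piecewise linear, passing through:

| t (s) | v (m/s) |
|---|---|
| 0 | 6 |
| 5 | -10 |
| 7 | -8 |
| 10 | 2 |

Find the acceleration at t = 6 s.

1 m/s²

Acceleration is the slope of the v-t graph on 5–7 s: (-8 − -10)/(7 − 5) = 1 m/s².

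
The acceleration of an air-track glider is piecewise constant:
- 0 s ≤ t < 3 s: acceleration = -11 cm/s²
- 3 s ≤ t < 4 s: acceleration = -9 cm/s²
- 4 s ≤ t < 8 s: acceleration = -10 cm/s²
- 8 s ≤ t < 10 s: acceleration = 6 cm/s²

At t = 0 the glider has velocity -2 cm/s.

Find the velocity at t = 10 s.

Δv equals the area under the a-t graph; then v = v₀ + Δv.
0–3 s: -11 × 3 = -33 cm/s
3–4 s: -9 × 1 = -9 cm/s
4–8 s: -10 × 4 = -40 cm/s
8–10 s: 6 × 2 = 12 cm/s
Δv = -70 cm/s, so v(10) = -2 + (-70) = -72 cm/s.

-72 cm/s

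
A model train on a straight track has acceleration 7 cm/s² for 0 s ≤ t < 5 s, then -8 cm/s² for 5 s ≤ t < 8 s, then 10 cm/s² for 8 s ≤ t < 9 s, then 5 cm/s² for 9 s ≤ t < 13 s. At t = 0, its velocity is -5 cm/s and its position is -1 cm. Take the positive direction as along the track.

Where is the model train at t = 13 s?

230.5 cm

On each constant-a segment, Δv = aΔt and Δx = v₀Δt + ½aΔt²; chain segment to segment.
0–5 s: v starts -5 cm/s; Δx = -5·5 + ½·7·5² = 62.5 cm; v ends 30 cm/s.
5–8 s: v starts 30 cm/s; Δx = 30·3 + ½·-8·3² = 54 cm; v ends 6 cm/s.
8–9 s: v starts 6 cm/s; Δx = 6·1 + ½·10·1² = 11 cm; v ends 16 cm/s.
9–13 s: v starts 16 cm/s; Δx = 16·4 + ½·5·4² = 104 cm; v ends 36 cm/s.
x(13) = -1 + Σ Δx = 230.5 cm.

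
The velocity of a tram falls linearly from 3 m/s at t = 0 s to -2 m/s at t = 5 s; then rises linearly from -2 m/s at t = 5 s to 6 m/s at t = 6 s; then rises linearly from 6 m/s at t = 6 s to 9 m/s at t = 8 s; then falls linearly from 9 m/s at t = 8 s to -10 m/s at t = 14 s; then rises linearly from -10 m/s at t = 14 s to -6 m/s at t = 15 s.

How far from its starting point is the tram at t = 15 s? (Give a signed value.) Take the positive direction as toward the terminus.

Net displacement equals the area under the velocity-time graph (areas below the axis count negative).
0–5 s: ½(3 + -2)(5) = 2.5 m
5–6 s: ½(-2 + 6)(1) = 2 m
6–8 s: ½(6 + 9)(2) = 15 m
8–14 s: ½(9 + -10)(6) = -3 m
14–15 s: ½(-10 + -6)(1) = -8 m
Net displacement = 8.5 m

8.5 m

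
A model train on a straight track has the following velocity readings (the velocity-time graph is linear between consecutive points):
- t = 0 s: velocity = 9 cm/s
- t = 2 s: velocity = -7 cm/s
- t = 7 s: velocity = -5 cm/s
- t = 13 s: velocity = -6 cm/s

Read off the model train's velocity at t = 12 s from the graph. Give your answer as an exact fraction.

On 7–13 s the graph is linear from -5 to -6 cm/s: v(12) = -5 + (-6 − -5)·(12 − 7)/(13 − 7) = -35/6 cm/s.

-35/6 cm/s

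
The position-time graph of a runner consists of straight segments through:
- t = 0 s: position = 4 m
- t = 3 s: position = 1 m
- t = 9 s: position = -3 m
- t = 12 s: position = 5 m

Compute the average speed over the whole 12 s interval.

Average speed = (total path length)/(elapsed time); on a piecewise-linear x-t graph the path length is Σ|Δx|.
0–3 s: |Δx| = |1 − 4| = 3 m
3–9 s: |Δx| = |-3 − 1| = 4 m
9–12 s: |Δx| = |5 − -3| = 8 m
Total path = 15 m; average speed = 15/12 = 1.25 m/s.

1.25 m/s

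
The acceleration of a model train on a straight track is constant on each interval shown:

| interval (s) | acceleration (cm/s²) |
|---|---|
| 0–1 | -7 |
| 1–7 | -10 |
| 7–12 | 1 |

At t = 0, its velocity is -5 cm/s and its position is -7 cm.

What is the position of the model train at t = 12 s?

On each constant-a segment, Δv = aΔt and Δx = v₀Δt + ½aΔt²; chain segment to segment.
0–1 s: v starts -5 cm/s; Δx = -5·1 + ½·-7·1² = -8.5 cm; v ends -12 cm/s.
1–7 s: v starts -12 cm/s; Δx = -12·6 + ½·-10·6² = -252 cm; v ends -72 cm/s.
7–12 s: v starts -72 cm/s; Δx = -72·5 + ½·1·5² = -347.5 cm; v ends -67 cm/s.
x(12) = -7 + Σ Δx = -615 cm.

-615 cm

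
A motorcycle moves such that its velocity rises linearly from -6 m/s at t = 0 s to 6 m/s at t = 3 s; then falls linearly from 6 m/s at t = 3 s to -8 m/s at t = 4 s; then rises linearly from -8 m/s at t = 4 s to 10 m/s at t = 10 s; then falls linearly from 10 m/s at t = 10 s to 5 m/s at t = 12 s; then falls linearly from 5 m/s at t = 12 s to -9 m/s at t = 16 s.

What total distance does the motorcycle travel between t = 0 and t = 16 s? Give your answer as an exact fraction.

1471/21 m

Total distance travelled is ∫|v| dt — sum the magnitudes of each area piece.
0–3 s: v = 0 at t = 1.5 s; triangle areas 4.5 + 4.5 = 9 m
3–4 s: v = 0 at t = 24/7 s; triangle areas 9/7 + 16/7 = 25/7 m
4–10 s: v = 0 at t = 20/3 s; triangle areas 32/3 + 50/3 = 82/3 m
10–12 s: |½(10 + 5)(2)| = 15 m
12–16 s: v = 0 at t = 94/7 s; triangle areas 25/7 + 81/7 = 106/7 m
Total distance = 1471/21 m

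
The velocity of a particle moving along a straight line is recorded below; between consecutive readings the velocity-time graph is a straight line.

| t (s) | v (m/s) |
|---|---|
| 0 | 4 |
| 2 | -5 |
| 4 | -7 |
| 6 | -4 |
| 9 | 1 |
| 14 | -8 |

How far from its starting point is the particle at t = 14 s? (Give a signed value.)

Net displacement equals the area under the velocity-time graph (areas below the axis count negative).
0–2 s: ½(4 + -5)(2) = -1 m
2–4 s: ½(-5 + -7)(2) = -12 m
4–6 s: ½(-7 + -4)(2) = -11 m
6–9 s: ½(-4 + 1)(3) = -4.5 m
9–14 s: ½(1 + -8)(5) = -17.5 m
Net displacement = -46 m

-46 m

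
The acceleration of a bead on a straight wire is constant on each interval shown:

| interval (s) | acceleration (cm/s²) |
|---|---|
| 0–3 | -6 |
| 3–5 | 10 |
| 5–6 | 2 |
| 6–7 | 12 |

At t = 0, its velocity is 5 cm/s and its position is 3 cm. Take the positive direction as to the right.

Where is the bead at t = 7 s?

8 cm

On each constant-a segment, Δv = aΔt and Δx = v₀Δt + ½aΔt²; chain segment to segment.
0–3 s: v starts 5 cm/s; Δx = 5·3 + ½·-6·3² = -12 cm; v ends -13 cm/s.
3–5 s: v starts -13 cm/s; Δx = -13·2 + ½·10·2² = -6 cm; v ends 7 cm/s.
5–6 s: v starts 7 cm/s; Δx = 7·1 + ½·2·1² = 8 cm; v ends 9 cm/s.
6–7 s: v starts 9 cm/s; Δx = 9·1 + ½·12·1² = 15 cm; v ends 21 cm/s.
x(7) = 3 + Σ Δx = 8 cm.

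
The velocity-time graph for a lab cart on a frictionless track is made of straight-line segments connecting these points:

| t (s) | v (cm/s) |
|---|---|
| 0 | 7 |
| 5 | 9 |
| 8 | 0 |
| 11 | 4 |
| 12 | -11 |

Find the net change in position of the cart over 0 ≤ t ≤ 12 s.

Displacement is the signed area under the v-t curve.
0–5 s: ½(7 + 9)(5) = 40 cm
5–8 s: ½(9 + 0)(3) = 13.5 cm
8–11 s: ½(0 + 4)(3) = 6 cm
11–12 s: ½(4 + -11)(1) = -3.5 cm
Net displacement = 56 cm

56 cm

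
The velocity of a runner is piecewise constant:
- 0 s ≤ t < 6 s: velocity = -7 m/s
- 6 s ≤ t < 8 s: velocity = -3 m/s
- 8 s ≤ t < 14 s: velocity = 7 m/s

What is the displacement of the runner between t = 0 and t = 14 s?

Net displacement equals the area under the velocity-time graph (areas below the axis count negative).
0–6 s: -7 × 6 = -42 m
6–8 s: -3 × 2 = -6 m
8–14 s: 7 × 6 = 42 m
Net displacement = -6 m

-6 m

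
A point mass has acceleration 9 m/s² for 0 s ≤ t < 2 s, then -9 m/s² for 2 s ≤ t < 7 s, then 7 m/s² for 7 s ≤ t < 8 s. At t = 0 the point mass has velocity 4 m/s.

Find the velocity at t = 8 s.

Δv equals the area under the a-t graph; then v = v₀ + Δv.
0–2 s: 9 × 2 = 18 m/s
2–7 s: -9 × 5 = -45 m/s
7–8 s: 7 × 1 = 7 m/s
Δv = -20 m/s, so v(8) = 4 + (-20) = -16 m/s.

-16 m/s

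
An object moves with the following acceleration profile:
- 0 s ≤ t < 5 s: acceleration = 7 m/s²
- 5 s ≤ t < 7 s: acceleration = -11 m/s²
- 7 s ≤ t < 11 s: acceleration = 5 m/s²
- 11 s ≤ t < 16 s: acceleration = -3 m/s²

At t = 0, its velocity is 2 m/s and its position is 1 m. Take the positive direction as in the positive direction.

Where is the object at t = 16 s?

On each constant-a segment, Δv = aΔt and Δx = v₀Δt + ½aΔt²; chain segment to segment.
0–5 s: v starts 2 m/s; Δx = 2·5 + ½·7·5² = 97.5 m; v ends 37 m/s.
5–7 s: v starts 37 m/s; Δx = 37·2 + ½·-11·2² = 52 m; v ends 15 m/s.
7–11 s: v starts 15 m/s; Δx = 15·4 + ½·5·4² = 100 m; v ends 35 m/s.
11–16 s: v starts 35 m/s; Δx = 35·5 + ½·-3·5² = 137.5 m; v ends 20 m/s.
x(16) = 1 + Σ Δx = 388 m.

388 m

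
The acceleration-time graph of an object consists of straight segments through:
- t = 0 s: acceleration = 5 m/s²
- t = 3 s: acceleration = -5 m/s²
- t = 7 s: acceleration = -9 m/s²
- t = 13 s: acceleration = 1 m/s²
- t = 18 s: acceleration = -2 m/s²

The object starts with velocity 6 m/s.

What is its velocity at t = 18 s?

-48.5 m/s

Δv equals the area under the a-t graph; then v = v₀ + Δv.
0–3 s: ½(5 + -5)(3) = 0 m/s
3–7 s: ½(-5 + -9)(4) = -28 m/s
7–13 s: ½(-9 + 1)(6) = -24 m/s
13–18 s: ½(1 + -2)(5) = -2.5 m/s
Δv = -54.5 m/s, so v(18) = 6 + (-54.5) = -48.5 m/s.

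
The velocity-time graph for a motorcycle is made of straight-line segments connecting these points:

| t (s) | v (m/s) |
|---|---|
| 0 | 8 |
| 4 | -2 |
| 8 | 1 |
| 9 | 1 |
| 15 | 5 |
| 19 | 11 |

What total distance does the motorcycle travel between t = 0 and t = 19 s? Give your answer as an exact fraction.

1019/15 m

Total distance travelled is ∫|v| dt — sum the magnitudes of each area piece.
0–4 s: v = 0 at t = 3.2 s; triangle areas 12.8 + 0.8 = 13.6 m
4–8 s: v = 0 at t = 20/3 s; triangle areas 8/3 + 2/3 = 10/3 m
8–9 s: |1| × 1 = 1 m
9–15 s: |½(1 + 5)(6)| = 18 m
15–19 s: |½(5 + 11)(4)| = 32 m
Total distance = 1019/15 m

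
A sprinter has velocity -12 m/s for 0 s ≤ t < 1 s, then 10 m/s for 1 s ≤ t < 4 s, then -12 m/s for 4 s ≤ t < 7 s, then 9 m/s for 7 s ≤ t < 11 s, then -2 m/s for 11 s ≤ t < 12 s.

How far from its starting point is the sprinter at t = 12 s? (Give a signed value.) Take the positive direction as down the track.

16 m

Displacement is the signed area under the v-t curve.
0–1 s: -12 × 1 = -12 m
1–4 s: 10 × 3 = 30 m
4–7 s: -12 × 3 = -36 m
7–11 s: 9 × 4 = 36 m
11–12 s: -2 × 1 = -2 m
Net displacement = 16 m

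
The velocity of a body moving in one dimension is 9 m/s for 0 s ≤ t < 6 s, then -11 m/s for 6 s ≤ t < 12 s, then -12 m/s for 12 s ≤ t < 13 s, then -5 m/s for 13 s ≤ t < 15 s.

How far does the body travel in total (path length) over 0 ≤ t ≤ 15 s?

Total distance travelled is ∫|v| dt — sum the magnitudes of each area piece.
0–6 s: |9| × 6 = 54 m
6–12 s: |-11| × 6 = 66 m
12–13 s: |-12| × 1 = 12 m
13–15 s: |-5| × 2 = 10 m
Total distance = 142 m

142 m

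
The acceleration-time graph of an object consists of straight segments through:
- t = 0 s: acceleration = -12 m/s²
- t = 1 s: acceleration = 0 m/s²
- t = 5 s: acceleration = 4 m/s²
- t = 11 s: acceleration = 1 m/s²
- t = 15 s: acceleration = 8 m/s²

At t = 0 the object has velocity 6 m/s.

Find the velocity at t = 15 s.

41 m/s

Δv equals the area under the a-t graph; then v = v₀ + Δv.
0–1 s: ½(-12 + 0)(1) = -6 m/s
1–5 s: ½(0 + 4)(4) = 8 m/s
5–11 s: ½(4 + 1)(6) = 15 m/s
11–15 s: ½(1 + 8)(4) = 18 m/s
Δv = 35 m/s, so v(15) = 6 + (35) = 41 m/s.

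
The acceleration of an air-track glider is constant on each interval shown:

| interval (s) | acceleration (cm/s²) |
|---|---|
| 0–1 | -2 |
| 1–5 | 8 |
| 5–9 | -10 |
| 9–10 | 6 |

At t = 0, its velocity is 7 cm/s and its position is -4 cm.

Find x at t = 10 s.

154 cm

On each constant-a segment, Δv = aΔt and Δx = v₀Δt + ½aΔt²; chain segment to segment.
0–1 s: v starts 7 cm/s; Δx = 7·1 + ½·-2·1² = 6 cm; v ends 5 cm/s.
1–5 s: v starts 5 cm/s; Δx = 5·4 + ½·8·4² = 84 cm; v ends 37 cm/s.
5–9 s: v starts 37 cm/s; Δx = 37·4 + ½·-10·4² = 68 cm; v ends -3 cm/s.
9–10 s: v starts -3 cm/s; Δx = -3·1 + ½·6·1² = 0 cm; v ends 3 cm/s.
x(10) = -4 + Σ Δx = 154 cm.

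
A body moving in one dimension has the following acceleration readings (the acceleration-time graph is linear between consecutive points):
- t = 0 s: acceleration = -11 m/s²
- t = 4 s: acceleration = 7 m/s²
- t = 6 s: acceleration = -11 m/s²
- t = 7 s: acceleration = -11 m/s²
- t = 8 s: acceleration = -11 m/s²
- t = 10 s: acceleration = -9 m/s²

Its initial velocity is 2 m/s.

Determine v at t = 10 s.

-52 m/s

Δv equals the area under the a-t graph; then v = v₀ + Δv.
0–4 s: ½(-11 + 7)(4) = -8 m/s
4–6 s: ½(7 + -11)(2) = -4 m/s
6–7 s: -11 × 1 = -11 m/s
7–8 s: -11 × 1 = -11 m/s
8–10 s: ½(-11 + -9)(2) = -20 m/s
Δv = -54 m/s, so v(10) = 2 + (-54) = -52 m/s.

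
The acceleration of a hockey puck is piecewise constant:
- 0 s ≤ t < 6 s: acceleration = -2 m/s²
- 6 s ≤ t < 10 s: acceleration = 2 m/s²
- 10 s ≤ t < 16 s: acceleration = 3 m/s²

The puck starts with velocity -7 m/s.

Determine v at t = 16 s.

Δv equals the area under the a-t graph; then v = v₀ + Δv.
0–6 s: -2 × 6 = -12 m/s
6–10 s: 2 × 4 = 8 m/s
10–16 s: 3 × 6 = 18 m/s
Δv = 14 m/s, so v(16) = -7 + (14) = 7 m/s.

7 m/s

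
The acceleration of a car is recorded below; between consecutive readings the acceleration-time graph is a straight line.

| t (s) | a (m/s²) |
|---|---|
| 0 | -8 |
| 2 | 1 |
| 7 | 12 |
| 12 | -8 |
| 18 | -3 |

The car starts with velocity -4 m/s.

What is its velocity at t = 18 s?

-1.5 m/s

Δv equals the area under the a-t graph; then v = v₀ + Δv.
0–2 s: ½(-8 + 1)(2) = -7 m/s
2–7 s: ½(1 + 12)(5) = 32.5 m/s
7–12 s: ½(12 + -8)(5) = 10 m/s
12–18 s: ½(-8 + -3)(6) = -33 m/s
Δv = 2.5 m/s, so v(18) = -4 + (2.5) = -1.5 m/s.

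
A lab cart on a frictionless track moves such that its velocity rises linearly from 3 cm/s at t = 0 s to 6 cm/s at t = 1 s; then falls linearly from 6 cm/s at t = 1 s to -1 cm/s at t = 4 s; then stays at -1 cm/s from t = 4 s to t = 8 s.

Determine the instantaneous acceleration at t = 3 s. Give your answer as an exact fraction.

Acceleration is the slope of the v-t graph on 1–4 s: (-1 − 6)/(4 − 1) = -7/3 cm/s².

-7/3 cm/s²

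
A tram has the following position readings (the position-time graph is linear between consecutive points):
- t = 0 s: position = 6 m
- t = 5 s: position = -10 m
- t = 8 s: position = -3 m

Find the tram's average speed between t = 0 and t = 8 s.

Average speed = (total path length)/(elapsed time); on a piecewise-linear x-t graph the path length is Σ|Δx|.
0–5 s: |Δx| = |-10 − 6| = 16 m
5–8 s: |Δx| = |-3 − -10| = 7 m
Total path = 23 m; average speed = 23/8 = 2.875 m/s.

2.875 m/s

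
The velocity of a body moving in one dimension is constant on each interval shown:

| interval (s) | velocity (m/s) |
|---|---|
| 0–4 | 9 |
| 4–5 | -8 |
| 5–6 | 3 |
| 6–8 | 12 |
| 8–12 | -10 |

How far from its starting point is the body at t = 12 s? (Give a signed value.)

15 m

Net displacement equals the area under the velocity-time graph (areas below the axis count negative).
0–4 s: 9 × 4 = 36 m
4–5 s: -8 × 1 = -8 m
5–6 s: 3 × 1 = 3 m
6–8 s: 12 × 2 = 24 m
8–12 s: -10 × 4 = -40 m
Net displacement = 15 m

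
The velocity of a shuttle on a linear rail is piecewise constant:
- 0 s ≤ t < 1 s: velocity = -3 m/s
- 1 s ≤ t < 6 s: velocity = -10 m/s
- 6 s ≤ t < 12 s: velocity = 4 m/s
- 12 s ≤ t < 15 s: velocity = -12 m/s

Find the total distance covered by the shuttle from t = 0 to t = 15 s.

Total distance travelled is ∫|v| dt — sum the magnitudes of each area piece.
0–1 s: |-3| × 1 = 3 m
1–6 s: |-10| × 5 = 50 m
6–12 s: |4| × 6 = 24 m
12–15 s: |-12| × 3 = 36 m
Total distance = 113 m

113 m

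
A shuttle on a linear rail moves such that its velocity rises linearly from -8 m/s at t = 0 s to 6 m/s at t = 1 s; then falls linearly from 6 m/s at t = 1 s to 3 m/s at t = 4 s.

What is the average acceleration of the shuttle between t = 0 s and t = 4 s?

2.75 m/s²

Average acceleration = Δv/Δt = (3 − -8)/(4 − 0) = 2.75 m/s².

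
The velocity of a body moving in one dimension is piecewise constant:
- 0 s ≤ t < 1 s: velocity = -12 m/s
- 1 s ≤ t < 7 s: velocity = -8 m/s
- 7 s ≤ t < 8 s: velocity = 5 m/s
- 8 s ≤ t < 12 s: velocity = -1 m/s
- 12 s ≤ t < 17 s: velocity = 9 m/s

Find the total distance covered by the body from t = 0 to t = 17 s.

114 m

Distance (not displacement) is the total path length: add the absolute areas under v-t.
0–1 s: |-12| × 1 = 12 m
1–7 s: |-8| × 6 = 48 m
7–8 s: |5| × 1 = 5 m
8–12 s: |-1| × 4 = 4 m
12–17 s: |9| × 5 = 45 m
Total distance = 114 m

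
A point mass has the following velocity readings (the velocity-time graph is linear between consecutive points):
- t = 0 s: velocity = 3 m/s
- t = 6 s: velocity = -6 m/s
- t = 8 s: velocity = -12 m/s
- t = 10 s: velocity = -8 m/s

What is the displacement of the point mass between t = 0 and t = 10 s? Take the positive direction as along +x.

-47 m

Net displacement equals the area under the velocity-time graph (areas below the axis count negative).
0–6 s: ½(3 + -6)(6) = -9 m
6–8 s: ½(-6 + -12)(2) = -18 m
8–10 s: ½(-12 + -8)(2) = -20 m
Net displacement = -47 m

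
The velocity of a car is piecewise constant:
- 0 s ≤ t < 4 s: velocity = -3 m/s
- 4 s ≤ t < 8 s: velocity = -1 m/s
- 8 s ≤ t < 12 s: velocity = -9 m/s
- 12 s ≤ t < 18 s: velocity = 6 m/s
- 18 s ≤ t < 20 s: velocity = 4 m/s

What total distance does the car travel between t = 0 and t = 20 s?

96 m

Distance (not displacement) is the total path length: add the absolute areas under v-t.
0–4 s: |-3| × 4 = 12 m
4–8 s: |-1| × 4 = 4 m
8–12 s: |-9| × 4 = 36 m
12–18 s: |6| × 6 = 36 m
18–20 s: |4| × 2 = 8 m
Total distance = 96 m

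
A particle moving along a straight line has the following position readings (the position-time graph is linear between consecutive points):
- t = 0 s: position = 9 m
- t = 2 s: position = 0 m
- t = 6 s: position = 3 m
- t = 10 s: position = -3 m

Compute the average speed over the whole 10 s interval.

1.8 m/s

Average speed = (total path length)/(elapsed time); on a piecewise-linear x-t graph the path length is Σ|Δx|.
0–2 s: |Δx| = |0 − 9| = 9 m
2–6 s: |Δx| = |3 − 0| = 3 m
6–10 s: |Δx| = |-3 − 3| = 6 m
Total path = 18 m; average speed = 18/10 = 1.8 m/s.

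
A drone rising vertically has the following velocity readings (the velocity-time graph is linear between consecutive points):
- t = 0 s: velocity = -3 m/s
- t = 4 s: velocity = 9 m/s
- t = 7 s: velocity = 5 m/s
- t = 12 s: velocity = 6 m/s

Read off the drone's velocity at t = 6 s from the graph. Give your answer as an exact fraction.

On 4–7 s the graph is linear from 9 to 5 m/s: v(6) = 9 + (5 − 9)·(6 − 4)/(7 − 4) = 19/3 m/s.

19/3 m/s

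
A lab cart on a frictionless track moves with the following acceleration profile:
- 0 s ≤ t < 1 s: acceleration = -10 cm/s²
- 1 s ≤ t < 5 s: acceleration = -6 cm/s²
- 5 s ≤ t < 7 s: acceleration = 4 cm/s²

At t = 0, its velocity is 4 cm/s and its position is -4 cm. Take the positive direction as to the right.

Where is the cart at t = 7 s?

-129 cm

On each constant-a segment, Δv = aΔt and Δx = v₀Δt + ½aΔt²; chain segment to segment.
0–1 s: v starts 4 cm/s; Δx = 4·1 + ½·-10·1² = -1 cm; v ends -6 cm/s.
1–5 s: v starts -6 cm/s; Δx = -6·4 + ½·-6·4² = -72 cm; v ends -30 cm/s.
5–7 s: v starts -30 cm/s; Δx = -30·2 + ½·4·2² = -52 cm; v ends -22 cm/s.
x(7) = -4 + Σ Δx = -129 cm.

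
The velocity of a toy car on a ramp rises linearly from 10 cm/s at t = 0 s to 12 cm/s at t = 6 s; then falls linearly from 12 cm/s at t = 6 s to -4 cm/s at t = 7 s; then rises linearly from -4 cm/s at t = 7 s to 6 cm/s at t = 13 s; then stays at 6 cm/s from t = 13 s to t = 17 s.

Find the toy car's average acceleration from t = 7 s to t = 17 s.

Average acceleration = Δv/Δt = (6 − -4)/(17 − 7) = 1 cm/s².

1 cm/s²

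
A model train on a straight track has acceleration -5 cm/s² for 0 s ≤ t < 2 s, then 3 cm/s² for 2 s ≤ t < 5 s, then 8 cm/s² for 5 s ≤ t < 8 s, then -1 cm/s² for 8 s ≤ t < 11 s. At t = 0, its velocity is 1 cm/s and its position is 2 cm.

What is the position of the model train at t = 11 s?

84 cm

On each constant-a segment, Δv = aΔt and Δx = v₀Δt + ½aΔt²; chain segment to segment.
0–2 s: v starts 1 cm/s; Δx = 1·2 + ½·-5·2² = -8 cm; v ends -9 cm/s.
2–5 s: v starts -9 cm/s; Δx = -9·3 + ½·3·3² = -13.5 cm; v ends 0 cm/s.
5–8 s: v starts 0 cm/s; Δx = 0·3 + ½·8·3² = 36 cm; v ends 24 cm/s.
8–11 s: v starts 24 cm/s; Δx = 24·3 + ½·-1·3² = 67.5 cm; v ends 21 cm/s.
x(11) = 2 + Σ Δx = 84 cm.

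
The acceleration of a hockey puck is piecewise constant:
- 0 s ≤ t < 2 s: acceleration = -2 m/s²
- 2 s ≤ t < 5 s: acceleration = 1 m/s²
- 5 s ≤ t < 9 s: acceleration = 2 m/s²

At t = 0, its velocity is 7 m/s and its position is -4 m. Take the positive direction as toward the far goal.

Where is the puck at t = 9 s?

59.5 m

On each constant-a segment, Δv = aΔt and Δx = v₀Δt + ½aΔt²; chain segment to segment.
0–2 s: v starts 7 m/s; Δx = 7·2 + ½·-2·2² = 10 m; v ends 3 m/s.
2–5 s: v starts 3 m/s; Δx = 3·3 + ½·1·3² = 13.5 m; v ends 6 m/s.
5–9 s: v starts 6 m/s; Δx = 6·4 + ½·2·4² = 40 m; v ends 14 m/s.
x(9) = -4 + Σ Δx = 59.5 m.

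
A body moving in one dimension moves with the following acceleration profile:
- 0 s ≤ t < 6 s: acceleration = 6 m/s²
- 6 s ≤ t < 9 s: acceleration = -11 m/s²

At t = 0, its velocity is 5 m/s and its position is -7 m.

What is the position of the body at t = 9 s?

204.5 m

On each constant-a segment, Δv = aΔt and Δx = v₀Δt + ½aΔt²; chain segment to segment.
0–6 s: v starts 5 m/s; Δx = 5·6 + ½·6·6² = 138 m; v ends 41 m/s.
6–9 s: v starts 41 m/s; Δx = 41·3 + ½·-11·3² = 73.5 m; v ends 8 m/s.
x(9) = -7 + Σ Δx = 204.5 m.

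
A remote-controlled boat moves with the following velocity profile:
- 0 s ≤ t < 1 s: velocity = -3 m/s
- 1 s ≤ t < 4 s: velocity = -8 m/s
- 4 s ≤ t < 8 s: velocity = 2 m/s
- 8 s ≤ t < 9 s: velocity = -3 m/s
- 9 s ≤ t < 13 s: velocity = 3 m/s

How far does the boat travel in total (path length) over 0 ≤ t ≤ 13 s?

50 m

Total distance travelled is ∫|v| dt — sum the magnitudes of each area piece.
0–1 s: |-3| × 1 = 3 m
1–4 s: |-8| × 3 = 24 m
4–8 s: |2| × 4 = 8 m
8–9 s: |-3| × 1 = 3 m
9–13 s: |3| × 4 = 12 m
Total distance = 50 m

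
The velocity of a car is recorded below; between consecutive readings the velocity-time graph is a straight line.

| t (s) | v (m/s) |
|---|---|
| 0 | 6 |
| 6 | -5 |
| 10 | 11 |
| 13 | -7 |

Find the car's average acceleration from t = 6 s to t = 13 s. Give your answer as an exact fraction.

Average acceleration = Δv/Δt = (-7 − -5)/(13 − 6) = -2/7 m/s².

-2/7 m/s²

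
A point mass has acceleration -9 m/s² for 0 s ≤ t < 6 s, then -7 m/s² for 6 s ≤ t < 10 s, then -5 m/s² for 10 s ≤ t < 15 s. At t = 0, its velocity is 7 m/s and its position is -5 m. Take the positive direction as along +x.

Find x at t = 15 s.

-806.5 m

On each constant-a segment, Δv = aΔt and Δx = v₀Δt + ½aΔt²; chain segment to segment.
0–6 s: v starts 7 m/s; Δx = 7·6 + ½·-9·6² = -120 m; v ends -47 m/s.
6–10 s: v starts -47 m/s; Δx = -47·4 + ½·-7·4² = -244 m; v ends -75 m/s.
10–15 s: v starts -75 m/s; Δx = -75·5 + ½·-5·5² = -437.5 m; v ends -100 m/s.
x(15) = -5 + Σ Δx = -806.5 m.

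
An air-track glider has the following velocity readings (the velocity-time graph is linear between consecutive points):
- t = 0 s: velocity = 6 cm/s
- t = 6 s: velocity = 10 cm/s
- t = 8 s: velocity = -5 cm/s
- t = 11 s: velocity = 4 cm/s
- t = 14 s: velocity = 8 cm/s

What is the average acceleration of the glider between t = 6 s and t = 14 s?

-0.25 cm/s²

Average acceleration = Δv/Δt = (8 − 10)/(14 − 6) = -0.25 cm/s².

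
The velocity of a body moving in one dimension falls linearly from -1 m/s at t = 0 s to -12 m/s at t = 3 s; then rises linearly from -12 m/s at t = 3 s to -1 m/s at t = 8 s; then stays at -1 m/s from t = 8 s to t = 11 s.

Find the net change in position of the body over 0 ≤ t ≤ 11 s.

Net displacement equals the area under the velocity-time graph (areas below the axis count negative).
0–3 s: ½(-1 + -12)(3) = -19.5 m
3–8 s: ½(-12 + -1)(5) = -32.5 m
8–11 s: -1 × 3 = -3 m
Net displacement = -55 m

-55 m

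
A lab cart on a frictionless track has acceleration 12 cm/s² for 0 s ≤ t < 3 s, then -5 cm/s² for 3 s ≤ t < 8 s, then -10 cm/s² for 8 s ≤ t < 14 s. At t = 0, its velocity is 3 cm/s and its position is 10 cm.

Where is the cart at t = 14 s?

On each constant-a segment, Δv = aΔt and Δx = v₀Δt + ½aΔt²; chain segment to segment.
0–3 s: v starts 3 cm/s; Δx = 3·3 + ½·12·3² = 63 cm; v ends 39 cm/s.
3–8 s: v starts 39 cm/s; Δx = 39·5 + ½·-5·5² = 132.5 cm; v ends 14 cm/s.
8–14 s: v starts 14 cm/s; Δx = 14·6 + ½·-10·6² = -96 cm; v ends -46 cm/s.
x(14) = 10 + Σ Δx = 109.5 cm.

109.5 cm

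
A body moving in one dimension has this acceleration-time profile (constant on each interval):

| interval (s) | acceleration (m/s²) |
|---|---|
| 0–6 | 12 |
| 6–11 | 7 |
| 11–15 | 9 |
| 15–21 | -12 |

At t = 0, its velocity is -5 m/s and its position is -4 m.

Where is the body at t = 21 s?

1696.5 m

On each constant-a segment, Δv = aΔt and Δx = v₀Δt + ½aΔt²; chain segment to segment.
0–6 s: v starts -5 m/s; Δx = -5·6 + ½·12·6² = 186 m; v ends 67 m/s.
6–11 s: v starts 67 m/s; Δx = 67·5 + ½·7·5² = 422.5 m; v ends 102 m/s.
11–15 s: v starts 102 m/s; Δx = 102·4 + ½·9·4² = 480 m; v ends 138 m/s.
15–21 s: v starts 138 m/s; Δx = 138·6 + ½·-12·6² = 612 m; v ends 66 m/s.
x(21) = -4 + Σ Δx = 1696.5 m.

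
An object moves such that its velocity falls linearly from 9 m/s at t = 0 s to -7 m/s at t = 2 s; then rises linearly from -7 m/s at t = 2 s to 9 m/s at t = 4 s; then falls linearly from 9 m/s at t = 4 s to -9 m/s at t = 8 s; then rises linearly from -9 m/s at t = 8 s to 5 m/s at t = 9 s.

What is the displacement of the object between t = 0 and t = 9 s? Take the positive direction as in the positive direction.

2 m

Net displacement equals the area under the velocity-time graph (areas below the axis count negative).
0–2 s: ½(9 + -7)(2) = 2 m
2–4 s: ½(-7 + 9)(2) = 2 m
4–8 s: ½(9 + -9)(4) = 0 m
8–9 s: ½(-9 + 5)(1) = -2 m
Net displacement = 2 m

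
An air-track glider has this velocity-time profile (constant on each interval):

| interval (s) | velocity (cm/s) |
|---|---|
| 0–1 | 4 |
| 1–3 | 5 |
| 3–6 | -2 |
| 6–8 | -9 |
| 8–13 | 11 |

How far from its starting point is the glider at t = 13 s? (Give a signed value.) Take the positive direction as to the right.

45 cm

Displacement is the signed area under the v-t curve.
0–1 s: 4 × 1 = 4 cm
1–3 s: 5 × 2 = 10 cm
3–6 s: -2 × 3 = -6 cm
6–8 s: -9 × 2 = -18 cm
8–13 s: 11 × 5 = 55 cm
Net displacement = 45 cm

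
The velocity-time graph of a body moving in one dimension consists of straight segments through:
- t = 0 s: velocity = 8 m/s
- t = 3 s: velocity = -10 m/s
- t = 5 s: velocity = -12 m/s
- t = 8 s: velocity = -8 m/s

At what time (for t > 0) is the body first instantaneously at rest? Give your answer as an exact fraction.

t = 4/3 s

v changes sign on 0–3 s (from 8 to -10); the graph is linear there, so v = 0 at t = 0 + (-8)·(3 − 0)/(-10 − 8) = 4/3 s.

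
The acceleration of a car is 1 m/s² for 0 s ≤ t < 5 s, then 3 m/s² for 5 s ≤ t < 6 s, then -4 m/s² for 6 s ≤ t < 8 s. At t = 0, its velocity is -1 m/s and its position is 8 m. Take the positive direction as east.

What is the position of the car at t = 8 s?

On each constant-a segment, Δv = aΔt and Δx = v₀Δt + ½aΔt²; chain segment to segment.
0–5 s: v starts -1 m/s; Δx = -1·5 + ½·1·5² = 7.5 m; v ends 4 m/s.
5–6 s: v starts 4 m/s; Δx = 4·1 + ½·3·1² = 5.5 m; v ends 7 m/s.
6–8 s: v starts 7 m/s; Δx = 7·2 + ½·-4·2² = 6 m; v ends -1 m/s.
x(8) = 8 + Σ Δx = 27 m.

27 m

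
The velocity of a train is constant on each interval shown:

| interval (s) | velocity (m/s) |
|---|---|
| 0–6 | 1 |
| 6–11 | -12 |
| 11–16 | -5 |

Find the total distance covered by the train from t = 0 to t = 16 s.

Distance (not displacement) is the total path length: add the absolute areas under v-t.
0–6 s: |1| × 6 = 6 m
6–11 s: |-12| × 5 = 60 m
11–16 s: |-5| × 5 = 25 m
Total distance = 91 m

91 m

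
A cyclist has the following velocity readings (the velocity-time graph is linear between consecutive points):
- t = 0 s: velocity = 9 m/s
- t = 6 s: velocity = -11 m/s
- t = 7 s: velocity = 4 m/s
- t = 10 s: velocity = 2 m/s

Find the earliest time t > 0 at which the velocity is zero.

v changes sign on 0–6 s (from 9 to -11); the graph is linear there, so v = 0 at t = 0 + (-9)·(6 − 0)/(-11 − 9) = 2.7 s.

t = 2.7 s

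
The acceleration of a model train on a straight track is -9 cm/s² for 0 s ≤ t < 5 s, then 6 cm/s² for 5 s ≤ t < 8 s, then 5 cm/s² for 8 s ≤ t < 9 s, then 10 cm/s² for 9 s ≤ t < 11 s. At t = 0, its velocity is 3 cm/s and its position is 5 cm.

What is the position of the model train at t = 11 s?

On each constant-a segment, Δv = aΔt and Δx = v₀Δt + ½aΔt²; chain segment to segment.
0–5 s: v starts 3 cm/s; Δx = 3·5 + ½·-9·5² = -97.5 cm; v ends -42 cm/s.
5–8 s: v starts -42 cm/s; Δx = -42·3 + ½·6·3² = -99 cm; v ends -24 cm/s.
8–9 s: v starts -24 cm/s; Δx = -24·1 + ½·5·1² = -21.5 cm; v ends -19 cm/s.
9–11 s: v starts -19 cm/s; Δx = -19·2 + ½·10·2² = -18 cm; v ends 1 cm/s.
x(11) = 5 + Σ Δx = -231 cm.

-231 cm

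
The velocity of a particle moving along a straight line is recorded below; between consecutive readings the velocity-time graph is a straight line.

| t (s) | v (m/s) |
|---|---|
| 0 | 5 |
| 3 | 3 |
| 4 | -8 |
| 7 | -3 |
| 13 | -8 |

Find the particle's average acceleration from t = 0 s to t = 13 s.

-1 m/s²

Average acceleration = Δv/Δt = (-8 − 5)/(13 − 0) = -1 m/s².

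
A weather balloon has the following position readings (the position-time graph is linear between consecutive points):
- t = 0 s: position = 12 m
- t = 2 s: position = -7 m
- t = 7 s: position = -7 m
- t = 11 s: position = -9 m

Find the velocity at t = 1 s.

-9.5 m/s

Velocity is the slope of the x-t graph on 0–2 s: (-7 − 12)/(2 − 0) = -9.5 m/s.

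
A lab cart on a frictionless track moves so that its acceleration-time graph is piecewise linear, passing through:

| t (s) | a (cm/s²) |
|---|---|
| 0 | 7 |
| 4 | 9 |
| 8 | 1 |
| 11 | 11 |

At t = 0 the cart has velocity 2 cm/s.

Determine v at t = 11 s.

Δv equals the area under the a-t graph; then v = v₀ + Δv.
0–4 s: ½(7 + 9)(4) = 32 cm/s
4–8 s: ½(9 + 1)(4) = 20 cm/s
8–11 s: ½(1 + 11)(3) = 18 cm/s
Δv = 70 cm/s, so v(11) = 2 + (70) = 72 cm/s.

72 cm/s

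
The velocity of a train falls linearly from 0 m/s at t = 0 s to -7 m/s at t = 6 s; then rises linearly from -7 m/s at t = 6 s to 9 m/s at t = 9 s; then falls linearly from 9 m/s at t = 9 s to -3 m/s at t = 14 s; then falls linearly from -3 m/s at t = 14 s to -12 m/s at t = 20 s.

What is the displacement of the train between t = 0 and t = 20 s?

Net displacement equals the area under the velocity-time graph (areas below the axis count negative).
0–6 s: ½(0 + -7)(6) = -21 m
6–9 s: ½(-7 + 9)(3) = 3 m
9–14 s: ½(9 + -3)(5) = 15 m
14–20 s: ½(-3 + -12)(6) = -45 m
Net displacement = -48 m

-48 m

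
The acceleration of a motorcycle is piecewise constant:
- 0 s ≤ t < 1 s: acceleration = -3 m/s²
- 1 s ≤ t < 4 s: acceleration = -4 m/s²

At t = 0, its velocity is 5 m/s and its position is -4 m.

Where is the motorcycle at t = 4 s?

On each constant-a segment, Δv = aΔt and Δx = v₀Δt + ½aΔt²; chain segment to segment.
0–1 s: v starts 5 m/s; Δx = 5·1 + ½·-3·1² = 3.5 m; v ends 2 m/s.
1–4 s: v starts 2 m/s; Δx = 2·3 + ½·-4·3² = -12 m; v ends -10 m/s.
x(4) = -4 + Σ Δx = -12.5 m.

-12.5 m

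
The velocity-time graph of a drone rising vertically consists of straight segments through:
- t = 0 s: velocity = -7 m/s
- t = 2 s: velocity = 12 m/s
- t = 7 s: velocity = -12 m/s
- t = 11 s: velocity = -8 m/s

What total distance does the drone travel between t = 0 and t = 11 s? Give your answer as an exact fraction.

1523/19 m

Distance (not displacement) is the total path length: add the absolute areas under v-t.
0–2 s: v = 0 at t = 14/19 s; triangle areas 49/19 + 144/19 = 193/19 m
2–7 s: v = 0 at t = 4.5 s; triangle areas 15 + 15 = 30 m
7–11 s: |½(-12 + -8)(4)| = 40 m
Total distance = 1523/19 m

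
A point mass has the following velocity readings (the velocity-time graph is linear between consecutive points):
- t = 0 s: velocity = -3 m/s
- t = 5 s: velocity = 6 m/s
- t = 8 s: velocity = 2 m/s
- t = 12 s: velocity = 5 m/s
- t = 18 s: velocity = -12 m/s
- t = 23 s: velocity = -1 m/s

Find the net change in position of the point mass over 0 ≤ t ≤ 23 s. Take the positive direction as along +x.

-20 m

Displacement is the signed area under the v-t curve.
0–5 s: ½(-3 + 6)(5) = 7.5 m
5–8 s: ½(6 + 2)(3) = 12 m
8–12 s: ½(2 + 5)(4) = 14 m
12–18 s: ½(5 + -12)(6) = -21 m
18–23 s: ½(-12 + -1)(5) = -32.5 m
Net displacement = -20 m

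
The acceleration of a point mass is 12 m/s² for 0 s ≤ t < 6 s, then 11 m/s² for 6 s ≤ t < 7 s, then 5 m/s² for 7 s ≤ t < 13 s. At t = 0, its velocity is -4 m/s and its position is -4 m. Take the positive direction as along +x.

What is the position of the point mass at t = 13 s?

On each constant-a segment, Δv = aΔt and Δx = v₀Δt + ½aΔt²; chain segment to segment.
0–6 s: v starts -4 m/s; Δx = -4·6 + ½·12·6² = 192 m; v ends 68 m/s.
6–7 s: v starts 68 m/s; Δx = 68·1 + ½·11·1² = 73.5 m; v ends 79 m/s.
7–13 s: v starts 79 m/s; Δx = 79·6 + ½·5·6² = 564 m; v ends 109 m/s.
x(13) = -4 + Σ Δx = 825.5 m.

825.5 m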